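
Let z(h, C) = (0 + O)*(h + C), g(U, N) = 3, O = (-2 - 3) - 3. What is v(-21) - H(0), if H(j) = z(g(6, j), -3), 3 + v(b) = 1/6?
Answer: -17/6 ≈ -2.8333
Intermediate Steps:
v(b) = -17/6 (v(b) = -3 + 1/6 = -3 + ⅙ = -17/6)
O = -8 (O = -5 - 3 = -8)
z(h, C) = -8*C - 8*h (z(h, C) = (0 - 8)*(h + C) = -8*(C + h) = -8*C - 8*h)
H(j) = 0 (H(j) = -8*(-3) - 8*3 = 24 - 24 = 0)
v(-21) - H(0) = -17/6 - 1*0 = -17/6 + 0 = -17/6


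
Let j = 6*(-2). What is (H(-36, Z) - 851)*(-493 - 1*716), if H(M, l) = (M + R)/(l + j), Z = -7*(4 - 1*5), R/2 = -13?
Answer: 5069337/5 ≈ 1.0139e+6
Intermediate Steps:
R = -26 (R = 2*(-13) = -26)
j = -12
Z = 7 (Z = -7*(4 - 5) = -7*(-1) = 7)
H(M, l) = (-26 + M)/(-12 + l) (H(M, l) = (M - 26)/(l - 12) = (-26 + M)/(-12 + l))
(H(-36, Z) - 851)*(-493 - 1*716) = ((-26 - 36)/(-12 + 7) - 851)*(-493 - 1*716) = (-62/(-5) - 851)*(-493 - 716) = (-⅕*(-62) - 851)*(-1209) = (62/5 - 851)*(-1209) = -4193/5*(-1209) = 5069337/5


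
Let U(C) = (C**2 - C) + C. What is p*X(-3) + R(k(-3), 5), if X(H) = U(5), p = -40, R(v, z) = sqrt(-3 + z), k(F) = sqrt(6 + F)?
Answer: -1000 + sqrt(2) ≈ -998.59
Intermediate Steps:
U(C) = C**2
X(H) = 25 (X(H) = 5**2 = 25)
p*X(-3) + R(k(-3), 5) = -40*25 + sqrt(-3 + 5) = -1000 + sqrt(2)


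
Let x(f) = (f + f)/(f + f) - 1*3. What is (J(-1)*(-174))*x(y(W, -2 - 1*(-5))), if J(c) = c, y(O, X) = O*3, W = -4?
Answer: -348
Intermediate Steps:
y(O, X) = 3*O
x(f) = -2 (x(f) = (2*f)/((2*f)) - 3 = (2*f)*(1/(2*f)) - 3 = 1 - 3 = -2)
(J(-1)*(-174))*x(y(W, -2 - 1*(-5))) = -1*(-174)*(-2) = 174*(-2) = -348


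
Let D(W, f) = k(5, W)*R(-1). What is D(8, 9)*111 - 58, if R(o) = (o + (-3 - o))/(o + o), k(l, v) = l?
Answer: 1549/2 ≈ 774.50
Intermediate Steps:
R(o) = -3/(2*o) (R(o) = -3*1/(2*o) = -3/(2*o))
D(W, f) = 15/2 (D(W, f) = 5*(-3/2/(-1)) = 5*(-3/2*(-1)) = 5*(3/2) = 15/2)
D(8, 9)*111 - 58 = (15/2)*111 - 58 = 1665/2 - 58 = 1549/2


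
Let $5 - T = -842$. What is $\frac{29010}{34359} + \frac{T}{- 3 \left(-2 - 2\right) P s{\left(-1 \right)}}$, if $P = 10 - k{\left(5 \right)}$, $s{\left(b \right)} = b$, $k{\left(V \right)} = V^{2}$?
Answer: $\frac{11441291}{2061540} \approx 5.5499$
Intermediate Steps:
$T = 847$ ($T = 5 - -842 = 5 + 842 = 847$)
$P = -15$ ($P = 10 - 5^{2} = 10 - 25 = -15$)
$\frac{29010}{34359} + \frac{T}{- 3 \left(-2 - 2\right) P s{\left(-1 \right)}} = \frac{29010}{34359} + \frac{847}{- 3 \left(-2 - 2\right) \left(-15\right) \left(-1\right)} = 29010 \cdot \frac{1}{34359} + \frac{847}{\left(-3\right) \left(-4\right) \left(-15\right) \left(-1\right)} = \frac{9670}{11453} + \frac{847}{12 \left(-15\right) \left(-1\right)} = \frac{9670}{11453} + \frac{847}{\left(-180\right) \left(-1\right)} = \frac{9670}{11453} + \frac{847}{180} = \frac{11441291}{2061540}$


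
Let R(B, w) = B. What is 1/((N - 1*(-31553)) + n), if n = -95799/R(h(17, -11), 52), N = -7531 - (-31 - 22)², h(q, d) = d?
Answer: 1/29922 ≈ 3.3420e-5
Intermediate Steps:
N = -10340 (N = -7531 - 1*(-53)² = -7531 - 1*2809 = -7531 - 2809 = -10340)
n = 8709 (n = -95799/(-11) = -95799*(-1/11) = 8709)
1/((N - 1*(-31553)) + n) = 1/((-10340 - 1*(-31553)) + 8709) = 1/((-10340 + 31553) + 8709) = 1/(21213 + 8709) = 1/29922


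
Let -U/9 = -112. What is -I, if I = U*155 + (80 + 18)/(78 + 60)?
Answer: -10780609/69 ≈ -1.5624e+5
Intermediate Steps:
U = 1008 (U = -9*(-112) = 1008)
I = 10780609/69 (I = 1008*155 + (80 + 18)/(78 + 60) = 156240 + 98/138 = 156240 + 98*(1/138) = 156240 + 49/69 = 10780609/69 ≈ 1.5624e+5)
-I = -1*10780609/69 = -10780609/69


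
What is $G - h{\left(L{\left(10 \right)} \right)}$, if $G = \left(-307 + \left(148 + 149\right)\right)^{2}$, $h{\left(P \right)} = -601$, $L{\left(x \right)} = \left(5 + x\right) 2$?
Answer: $701$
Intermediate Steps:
$L{\left(x \right)} = 10 + 2 x$
$G = 100$ ($G = \left(-307 + 297\right)^{2} = \left(-10\right)^{2} = 100$)
$G - h{\left(L{\left(10 \right)} \right)} = 100 - -601 = 100 + 601 = 701$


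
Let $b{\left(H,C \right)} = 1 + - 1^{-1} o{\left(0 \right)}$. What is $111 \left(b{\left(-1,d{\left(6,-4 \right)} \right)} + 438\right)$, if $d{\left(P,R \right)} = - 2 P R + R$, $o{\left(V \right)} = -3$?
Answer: $49062$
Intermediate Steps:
$d{\left(P,R \right)} = R - 2 P R$ ($d{\left(P,R \right)} = - 2 P R + R = R - 2 P R$)
$b{\left(H,C \right)} = 4$ ($b{\left(H,C \right)} = 1 + - 1^{-1} \left(-3\right) = 1 + \left(-1\right) 1 \left(-3\right) = 1 - -3 = 1 + 3 = 4$)
$111 \left(b{\left(-1,d{\left(6,-4 \right)} \right)} + 438\right) = 111 \left(4 + 438\right) = 111 \cdot 442 = 49062$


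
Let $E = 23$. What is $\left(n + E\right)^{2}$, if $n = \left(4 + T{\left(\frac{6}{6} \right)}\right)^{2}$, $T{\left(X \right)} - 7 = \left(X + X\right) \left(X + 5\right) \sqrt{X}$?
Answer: $304704$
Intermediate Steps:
$T{\left(X \right)} = 7 + 2 X^{\frac{3}{2}} \left(5 + X\right)$ ($T{\left(X \right)} = 7 + \left(X + X\right) \left(X + 5\right) \sqrt{X} = 7 + 2 X \left(5 + X\right) \sqrt{X} = 7 + 2 X^{\frac{3}{2}} \left(5 + X\right)$)
$n = 529$ ($n = \left(4 + \left(7 + 2 \left(\frac{6}{6}\right)^{\frac{5}{2}} + 10 \left(\frac{6}{6}\right)^{\frac{3}{2}}\right)\right)^{2} = \left(4 + \left(7 + 2 \left(6 \cdot \frac{1}{6}\right)^{\frac{5}{2}} + 10 \left(6 \cdot \frac{1}{6}\right)^{\frac{3}{2}}\right)\right)^{2} = \left(4 + \left(7 + 2 \cdot 1^{\frac{5}{2}} + 10 \cdot 1^{\frac{3}{2}}\right)\right)^{2} = \left(4 + \left(7 + 2 \cdot 1 + 10 \cdot 1\right)\right)^{2} = \left(4 + \left(7 + 2 + 10\right)\right)^{2} = \left(4 + 19\right)^{2} = 23^{2} = 529$)
$\left(n + E\right)^{2} = \left(529 + 23\right)^{2} = 552^{2} = 304704$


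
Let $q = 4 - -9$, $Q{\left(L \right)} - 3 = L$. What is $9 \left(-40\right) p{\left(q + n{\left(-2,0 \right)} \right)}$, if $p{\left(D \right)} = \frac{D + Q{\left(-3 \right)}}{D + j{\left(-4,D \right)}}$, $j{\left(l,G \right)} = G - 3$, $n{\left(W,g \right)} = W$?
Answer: $- \frac{3960}{19} \approx -208.42$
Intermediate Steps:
$Q{\left(L \right)} = 3 + L$
$j{\left(l,G \right)} = -3 + G$
$q = 13$ ($q = 4 + 9 = 13$)
$p{\left(D \right)} = \frac{D}{-3 + 2 D}$ ($p{\left(D \right)} = \frac{D + \left(3 - 3\right)}{D + \left(-3 + D\right)} = \frac{D + 0}{-3 + 2 D} = \frac{D}{-3 + 2 D}$)
$9 \left(-40\right) p{\left(q + n{\left(-2,0 \right)} \right)} = 9 \left(-40\right) \frac{13 - 2}{-3 + 2 \left(13 - 2\right)} = - 360 \frac{11}{-3 + 2 \cdot 11} = - 360 \frac{11}{-3 + 22} = - 360 \cdot \frac{11}{19} = - 360 \cdot 11 \cdot \frac{1}{19} = \left(-360\right) \frac{11}{19} = - \frac{3960}{19}$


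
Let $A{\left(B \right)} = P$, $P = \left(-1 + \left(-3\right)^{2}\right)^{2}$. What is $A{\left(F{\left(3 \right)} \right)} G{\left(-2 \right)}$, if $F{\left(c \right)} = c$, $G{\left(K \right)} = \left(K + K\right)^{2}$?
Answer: $1024$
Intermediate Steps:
$G{\left(K \right)} = 4 K^{2}$ ($G{\left(K \right)} = \left(2 K\right)^{2} = 4 K^{2}$)
$P = 64$ ($P = \left(-1 + 9\right)^{2} = 8^{2} = 64$)
$A{\left(B \right)} = 64$
$A{\left(F{\left(3 \right)} \right)} G{\left(-2 \right)} = 64 \cdot 4 \left(-2\right)^{2} = 64 \cdot 4 \cdot 4 = 64 \cdot 16 = 1024$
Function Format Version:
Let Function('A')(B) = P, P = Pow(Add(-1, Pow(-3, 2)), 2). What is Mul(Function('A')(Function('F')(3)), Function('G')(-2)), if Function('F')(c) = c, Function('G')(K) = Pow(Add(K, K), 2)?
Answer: 1024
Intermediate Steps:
Function('G')(K) = Mul(4, Pow(K, 2)) (Function('G')(K) = Pow(Mul(2, K), 2) = Mul(4, Pow(K, 2)))
P = 64 (P = Pow(Add(-1, 9), 2) = Pow(8, 2) = 64)
Function('A')(B) = 64
Mul(Function('A')(Function('F')(3)), Function('G')(-2)) = Mul(64, Mul(4, Pow(-2, 2))) = Mul(64, Mul(4, 4)) = Mul(64, 16) = 1024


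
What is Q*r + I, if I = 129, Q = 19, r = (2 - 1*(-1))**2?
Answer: 300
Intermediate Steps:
r = 9 (r = (2 + 1)**2 = 3**2 = 9)
Q*r + I = 19*9 + 129 = 171 + 129 = 300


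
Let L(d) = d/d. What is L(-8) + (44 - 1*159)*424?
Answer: -48759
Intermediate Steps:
L(d) = 1
L(-8) + (44 - 1*159)*424 = 1 + (44 - 1*159)*424 = 1 + (44 - 159)*424 = 1 - 115*424 = 1 - 48760 = -48759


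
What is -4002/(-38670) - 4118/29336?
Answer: -3486699/94535260 ≈ -0.036883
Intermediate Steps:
-4002/(-38670) - 4118/29336 = -4002*(-1/38670) - 4118*1/29336 = 667/6445 - 2059/14668 = -3486699/94535260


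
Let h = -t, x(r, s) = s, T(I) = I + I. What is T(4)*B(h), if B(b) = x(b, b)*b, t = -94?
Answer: 70688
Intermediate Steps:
T(I) = 2*I
h = 94 (h = -1*(-94) = 94)
B(b) = b**2 (B(b) = b*b = b**2)
T(4)*B(h) = (2*4)*94**2 = 8*8836 = 70688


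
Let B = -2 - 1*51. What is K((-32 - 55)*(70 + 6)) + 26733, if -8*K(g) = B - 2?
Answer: 213919/8 ≈ 26740.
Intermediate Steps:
B = -53 (B = -2 - 51 = -53)
K(g) = 55/8 (K(g) = -(-53 - 2)/8 = -⅛*(-55) = 55/8)
K((-32 - 55)*(70 + 6)) + 26733 = 55/8 + 26733 = 213919/8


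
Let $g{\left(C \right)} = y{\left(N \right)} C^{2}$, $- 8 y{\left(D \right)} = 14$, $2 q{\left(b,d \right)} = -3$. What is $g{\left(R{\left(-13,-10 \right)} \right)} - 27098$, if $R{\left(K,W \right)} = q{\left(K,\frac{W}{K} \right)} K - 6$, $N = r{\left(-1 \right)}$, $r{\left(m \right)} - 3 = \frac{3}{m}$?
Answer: $- \frac{438671}{16} \approx -27417.0$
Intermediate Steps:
$q{\left(b,d \right)} = - \frac{3}{2}$ ($q{\left(b,d \right)} = \frac{1}{2} \left(-3\right) = - \frac{3}{2}$)
$r{\left(m \right)} = 3 + \frac{3}{m}$
$N = 0$ ($N = 3 + \frac{3}{-1} = 3 + 3 \left(-1\right) = 3 - 3 = 0$)
$y{\left(D \right)} = - \frac{7}{4}$ ($y{\left(D \right)} = \left(- \frac{1}{8}\right) 14 = - \frac{7}{4}$)
$R{\left(K,W \right)} = -6 - \frac{3 K}{2}$ ($R{\left(K,W \right)} = - \frac{3 K}{2} - 6 = -6 - \frac{3 K}{2}$)
$g{\left(C \right)} = - \frac{7 C^{2}}{4}$
$g{\left(R{\left(-13,-10 \right)} \right)} - 27098 = - \frac{7 \left(-6 - - \frac{39}{2}\right)^{2}}{4} - 27098 = - \frac{7 \left(-6 + \frac{39}{2}\right)^{2}}{4} - 27098 = - \frac{7 \left(\frac{27}{2}\right)^{2}}{4} - 27098 = \left(- \frac{7}{4}\right) \frac{729}{4} - 27098 = - \frac{5103}{16} - 27098 = - \frac{438671}{16}$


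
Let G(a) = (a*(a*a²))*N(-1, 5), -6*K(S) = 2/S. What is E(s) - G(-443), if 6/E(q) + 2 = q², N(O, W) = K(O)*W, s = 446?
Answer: -19152270386447276/298371 ≈ -6.4189e+10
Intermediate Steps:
K(S) = -1/(3*S)
N(O, W) = -W/(3*O) (N(O, W) = (-1/(3*O))*W = -W/(3*O))
E(q) = 6/(-2 + q²)
G(a) = 5*a⁴/3 (G(a) = (a*(a*a²))*(-⅓*5/(-1)) = (a*a³)*(-⅓*5*(-1)) = a⁴*(5/3) = 5*a⁴/3)
E(s) - G(-443) = 6/(-2 + 446²) - 5*(-443)⁴/3 = 6/(-2 + 198916) - 5*38513670001/3 = 6/198914 - 1*192568350005/3 = 6*(1/198914) - 192568350005/3 = 3/99457 - 192568350005/3 = -19152270386447276/298371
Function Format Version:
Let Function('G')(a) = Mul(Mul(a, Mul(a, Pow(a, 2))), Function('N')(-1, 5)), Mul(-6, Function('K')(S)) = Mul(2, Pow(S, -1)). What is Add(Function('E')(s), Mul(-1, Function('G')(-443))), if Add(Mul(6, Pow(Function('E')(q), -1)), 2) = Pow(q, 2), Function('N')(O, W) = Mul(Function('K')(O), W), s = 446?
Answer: Rational(-19152270386447276, 298371) ≈ -6.4189e+10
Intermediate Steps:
Function('K')(S) = Mul(Rational(-1, 3), Pow(S, -1)) (Function('K')(S) = Mul(Rational(-1, 6), Mul(2, Pow(S, -1))) = Mul(Rational(-1, 3), Pow(S, -1)))
Function('N')(O, W) = Mul(Rational(-1, 3), W, Pow(O, -1)) (Function('N')(O, W) = Mul(Mul(Rational(-1, 3), Pow(O, -1)), W) = Mul(Rational(-1, 3), W, Pow(O, -1)))
Function('E')(q) = Mul(6, Pow(Add(-2, Pow(q, 2)), -1))
Function('G')(a) = Mul(Rational(5, 3), Pow(a, 4)) (Function('G')(a) = Mul(Mul(a, Mul(a, Pow(a, 2))), Mul(Rational(-1, 3), 5, Pow(-1, -1))) = Mul(Mul(a, Pow(a, 3)), Mul(Rational(-1, 3), 5, -1)) = Mul(Pow(a, 4), Rational(5, 3)) = Mul(Rational(5, 3), Pow(a, 4)))
Add(Function('E')(s), Mul(-1, Function('G')(-443))) = Add(Mul(6, Pow(Add(-2, Pow(446, 2)), -1)), Mul(-1, Mul(Rational(5, 3), Pow(-443, 4)))) = Add(Mul(6, Pow(Add(-2, 198916), -1)), Mul(-1, Mul(Rational(5, 3), 38513670001))) = Add(Mul(6, Pow(198914, -1)), Mul(-1, Rational(192568350005, 3))) = Add(Mul(6, Rational(1, 198914)), Rational(-192568350005, 3)) = Add(Rational(3, 99457), Rational(-192568350005, 3)) = Rational(-19152270386447276, 298371)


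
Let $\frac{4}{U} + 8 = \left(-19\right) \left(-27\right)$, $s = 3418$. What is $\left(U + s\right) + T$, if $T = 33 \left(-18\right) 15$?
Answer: $- \frac{2773456}{505} \approx -5492.0$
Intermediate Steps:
$T = -8910$ ($T = \left(-594\right) 15 = -8910$)
$U = \frac{4}{505}$ ($U = \frac{4}{-8 - -513} = \frac{4}{-8 + 513} = \frac{4}{505} \approx 0.0079208$)
$\left(U + s\right) + T = \left(\frac{4}{505} + 3418\right) - 8910 = \frac{1726094}{505} - 8910 = - \frac{2773456}{505}$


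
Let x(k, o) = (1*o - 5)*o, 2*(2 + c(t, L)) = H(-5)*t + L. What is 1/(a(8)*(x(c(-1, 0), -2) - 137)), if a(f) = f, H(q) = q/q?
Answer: -1/984 ≈ -0.0010163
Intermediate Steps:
H(q) = 1
c(t, L) = -2 + L/2 + t/2 (c(t, L) = -2 + (1*t + L)/2 = -2 + (t + L)/2 = -2 + (L + t)/2 = -2 + (L/2 + t/2) = -2 + L/2 + t/2)
x(k, o) = o*(-5 + o) (x(k, o) = (o - 5)*o = (-5 + o)*o = o*(-5 + o))
1/(a(8)*(x(c(-1, 0), -2) - 137)) = 1/(8*(-2*(-5 - 2) - 137)) = 1/(8*(-2*(-7) - 137)) = 1/(8*(14 - 137)) = 1/(8*(-123)) = 1/(-984) = -1/984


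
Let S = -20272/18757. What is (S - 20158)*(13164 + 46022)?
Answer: -22379639843308/18757 ≈ -1.1931e+9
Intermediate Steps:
S = -20272/18757 (S = -20272*1/18757 = -20272/18757 ≈ -1.0808)
(S - 20158)*(13164 + 46022) = (-20272/18757 - 20158)*(13164 + 46022) = -378123878/18757*59186 = -22379639843308/18757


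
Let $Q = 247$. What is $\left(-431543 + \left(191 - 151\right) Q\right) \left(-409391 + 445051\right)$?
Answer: $-15036502580$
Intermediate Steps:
$\left(-431543 + \left(191 - 151\right) Q\right) \left(-409391 + 445051\right) = \left(-431543 + \left(191 - 151\right) 247\right) \left(-409391 + 445051\right) = \left(-431543 + 40 \cdot 247\right) 35660 = \left(-431543 + 9880\right) 35660 = \left(-421663\right) 35660 = -15036502580$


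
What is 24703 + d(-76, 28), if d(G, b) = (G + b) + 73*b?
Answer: 26699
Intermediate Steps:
d(G, b) = G + 74*b
24703 + d(-76, 28) = 24703 + (-76 + 74*28) = 24703 + (-76 + 2072) = 24703 + 1996 = 26699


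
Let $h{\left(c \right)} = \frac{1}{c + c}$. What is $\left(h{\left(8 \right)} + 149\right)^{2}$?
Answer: $\frac{5688225}{256} \approx 22220.0$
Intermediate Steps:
$h{\left(c \right)} = \frac{1}{2 c}$
$\left(h{\left(8 \right)} + 149\right)^{2} = \left(\frac{1}{2 \cdot 8} + 149\right)^{2} = \left(\frac{1}{2} \cdot \frac{1}{8} + 149\right)^{2} = \left(\frac{1}{16} + 149\right)^{2} = \left(\frac{2385}{16}\right)^{2} = \frac{5688225}{256}$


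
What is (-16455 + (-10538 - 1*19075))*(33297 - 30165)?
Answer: -144284976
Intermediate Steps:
(-16455 + (-10538 - 1*19075))*(33297 - 30165) = (-16455 + (-10538 - 19075))*3132 = (-16455 - 29613)*3132 = -46068*3132 = -144284976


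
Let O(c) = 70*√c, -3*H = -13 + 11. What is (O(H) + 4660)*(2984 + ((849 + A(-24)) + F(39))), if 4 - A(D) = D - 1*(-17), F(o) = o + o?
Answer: 18276520 + 274540*√6/3 ≈ 1.8501e+7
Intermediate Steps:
F(o) = 2*o
A(D) = -13 - D (A(D) = 4 - (D - 1*(-17)) = 4 - (D + 17) = 4 - (17 + D) = 4 + (-17 - D) = -13 - D)
H = ⅔ (H = -(-13 + 11)/3 = -⅓*(-2) = ⅔ ≈ 0.66667)
(O(H) + 4660)*(2984 + ((849 + A(-24)) + F(39))) = (70*√(⅔) + 4660)*(2984 + ((849 + (-13 - 1*(-24))) + 2*39)) = (70*(√6/3) + 4660)*(2984 + ((849 + (-13 + 24)) + 78)) = (70*√6/3 + 4660)*(2984 + ((849 + 11) + 78)) = (4660 + 70*√6/3)*(2984 + (860 + 78)) = (4660 + 70*√6/3)*(2984 + 938) = (4660 + 70*√6/3)*3922 = 18276520 + 274540*√6/3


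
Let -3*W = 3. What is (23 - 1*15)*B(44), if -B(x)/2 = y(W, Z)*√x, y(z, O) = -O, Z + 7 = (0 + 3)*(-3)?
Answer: -512*√11 ≈ -1698.1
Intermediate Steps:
W = -1 (W = -⅓*3 = -1)
Z = -16 (Z = -7 + (0 + 3)*(-3) = -7 + 3*(-3) = -7 - 9 = -16)
B(x) = -32*√x (B(x) = -2*(-1*(-16))*√x = -32*√x)
(23 - 1*15)*B(44) = (23 - 1*15)*(-64*√11) = (23 - 15)*(-64*√11) = 8*(-64*√11) = -512*√11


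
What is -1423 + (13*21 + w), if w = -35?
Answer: -1185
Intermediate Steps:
-1423 + (13*21 + w) = -1423 + (13*21 - 35) = -1423 + (273 - 35) = -1423 + 238 = -1185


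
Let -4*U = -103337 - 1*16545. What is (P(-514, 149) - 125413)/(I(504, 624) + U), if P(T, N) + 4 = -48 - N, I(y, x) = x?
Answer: -251228/61189 ≈ -4.1058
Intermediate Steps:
U = 59941/2 (U = -(-103337 - 1*16545)/4 = -(-103337 - 16545)/4 = -¼*(-119882) = 59941/2 ≈ 29971.)
P(T, N) = -52 - N (P(T, N) = -4 + (-48 - N) = -52 - N)
(P(-514, 149) - 125413)/(I(504, 624) + U) = ((-52 - 1*149) - 125413)/(624 + 59941/2) = ((-52 - 149) - 125413)/(61189/2) = (-201 - 125413)*(2/61189) = -125614*2/61189 = -251228/61189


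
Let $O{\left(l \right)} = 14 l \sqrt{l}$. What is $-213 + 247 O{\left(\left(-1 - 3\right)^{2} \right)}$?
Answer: $221099$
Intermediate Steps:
$O{\left(l \right)} = 14 l^{\frac{3}{2}}$
$-213 + 247 O{\left(\left(-1 - 3\right)^{2} \right)} = -213 + 247 \cdot 14 \left(\left(-1 - 3\right)^{2}\right)^{\frac{3}{2}} = -213 + 247 \cdot 14 \left(\left(-4\right)^{2}\right)^{\frac{3}{2}} = -213 + 247 \cdot 14 \cdot 16^{\frac{3}{2}} = -213 + 247 \cdot 14 \cdot 64 = -213 + 247 \cdot 896 = -213 + 221312 = 221099$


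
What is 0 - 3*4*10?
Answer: -120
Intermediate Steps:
0 - 3*4*10 = 0 - 12*10 = 0 - 120 = -120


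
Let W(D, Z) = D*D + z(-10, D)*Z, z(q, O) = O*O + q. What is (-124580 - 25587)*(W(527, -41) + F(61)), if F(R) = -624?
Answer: 1668261365458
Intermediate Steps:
z(q, O) = q + O**2 (z(q, O) = O**2 + q = q + O**2)
W(D, Z) = D**2 + Z*(-10 + D**2) (W(D, Z) = D*D + (-10 + D**2)*Z = D**2 + Z*(-10 + D**2))
(-124580 - 25587)*(W(527, -41) + F(61)) = (-124580 - 25587)*((527**2 - 41*(-10 + 527**2)) - 624) = -150167*((277729 - 41*(-10 + 277729)) - 624) = -150167*((277729 - 41*277719) - 624) = -150167*((277729 - 11386479) - 624) = -150167*(-11108750 - 624) = -150167*(-11109374) = 1668261365458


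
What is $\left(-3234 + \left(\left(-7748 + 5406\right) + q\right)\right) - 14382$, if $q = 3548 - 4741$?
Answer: $-21151$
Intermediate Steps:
$q = -1193$
$\left(-3234 + \left(\left(-7748 + 5406\right) + q\right)\right) - 14382 = \left(-3234 + \left(\left(-7748 + 5406\right) - 1193\right)\right) - 14382 = \left(-3234 - 3535\right) - 14382 = -6769 - 14382 = -21151$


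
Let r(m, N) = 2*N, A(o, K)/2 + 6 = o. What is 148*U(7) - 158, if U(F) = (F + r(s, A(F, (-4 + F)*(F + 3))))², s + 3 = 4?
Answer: 17750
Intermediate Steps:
s = 1 (s = -3 + 4 = 1)
A(o, K) = -12 + 2*o
U(F) = (-24 + 5*F)² (U(F) = (F + 2*(-12 + 2*F))² = (F + (-24 + 4*F))² = (-24 + 5*F)²)
148*U(7) - 158 = 148*(-24 + 5*7)² - 158 = 148*(-24 + 35)² - 158 = 148*11² - 158 = 148*121 - 158 = 17908 - 158 = 17750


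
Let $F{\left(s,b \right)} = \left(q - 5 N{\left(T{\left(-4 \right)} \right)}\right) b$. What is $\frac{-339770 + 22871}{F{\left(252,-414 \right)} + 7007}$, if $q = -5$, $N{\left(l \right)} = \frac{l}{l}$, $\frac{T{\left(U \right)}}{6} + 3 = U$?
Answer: $- \frac{316899}{11147} \approx -28.429$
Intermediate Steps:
$T{\left(U \right)} = -18 + 6 U$
$N{\left(l \right)} = 1$
$F{\left(s,b \right)} = - 10 b$ ($F{\left(s,b \right)} = \left(-5 - 5\right) b = - 10 b$)
$\frac{-339770 + 22871}{F{\left(252,-414 \right)} + 7007} = \frac{-339770 + 22871}{\left(-10\right) \left(-414\right) + 7007} = - \frac{316899}{4140 + 7007} = - \frac{316899}{11147}$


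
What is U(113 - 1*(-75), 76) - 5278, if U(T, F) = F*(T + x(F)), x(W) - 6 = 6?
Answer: 9922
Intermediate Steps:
x(W) = 12 (x(W) = 6 + 6 = 12)
U(T, F) = F*(12 + T) (U(T, F) = F*(T + 12) = F*(12 + T))
U(113 - 1*(-75), 76) - 5278 = 76*(12 + (113 - 1*(-75))) - 5278 = 76*(12 + (113 + 75)) - 5278 = 76*(12 + 188) - 5278 = 76*200 - 5278 = 15200 - 5278 = 9922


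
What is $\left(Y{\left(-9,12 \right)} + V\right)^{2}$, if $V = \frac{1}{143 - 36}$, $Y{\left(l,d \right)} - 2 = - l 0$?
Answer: $\frac{46225}{11449} \approx 4.0375$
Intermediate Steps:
$Y{\left(l,d \right)} = 2$ ($Y{\left(l,d \right)} = 2 + - l 0 = 2 + 0 = 2$)
$V = \frac{1}{107} \approx 0.0093458$
$\left(Y{\left(-9,12 \right)} + V\right)^{2} = \left(2 + \frac{1}{107}\right)^{2} = \left(\frac{215}{107}\right)^{2} = \frac{46225}{11449}$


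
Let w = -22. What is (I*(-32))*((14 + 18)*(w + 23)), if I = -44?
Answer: 45056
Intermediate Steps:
(I*(-32))*((14 + 18)*(w + 23)) = (-44*(-32))*((14 + 18)*(-22 + 23)) = 1408*(32*1) = 1408*32 = 45056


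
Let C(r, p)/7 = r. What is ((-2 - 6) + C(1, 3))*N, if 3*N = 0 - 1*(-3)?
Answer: -1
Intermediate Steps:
C(r, p) = 7*r
N = 1 (N = (0 - 1*(-3))/3 = (0 + 3)/3 = (1/3)*3 = 1)
((-2 - 6) + C(1, 3))*N = ((-2 - 6) + 7*1)*1 = (-8 + 7)*1 = -1*1 = -1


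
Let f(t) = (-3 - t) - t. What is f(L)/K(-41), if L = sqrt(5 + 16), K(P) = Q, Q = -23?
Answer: 3/23 + 2*sqrt(21)/23 ≈ 0.52892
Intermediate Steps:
K(P) = -23
L = sqrt(21) ≈ 4.5826
f(t) = -3 - 2*t
f(L)/K(-41) = (-3 - 2*sqrt(21))/(-23) = (-3 - 2*sqrt(21))*(-1/23) = 3/23 + 2*sqrt(21)/23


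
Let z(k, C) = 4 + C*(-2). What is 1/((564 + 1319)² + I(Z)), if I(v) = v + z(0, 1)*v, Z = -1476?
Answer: 1/3541261 ≈ 2.8239e-7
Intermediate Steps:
z(k, C) = 4 - 2*C
I(v) = 3*v (I(v) = v + (4 - 2*1)*v = v + (4 - 2)*v = v + 2*v = 3*v)
1/((564 + 1319)² + I(Z)) = 1/((564 + 1319)² + 3*(-1476)) = 1/(1883² - 4428) = 1/(3545689 - 4428) = 1/3541261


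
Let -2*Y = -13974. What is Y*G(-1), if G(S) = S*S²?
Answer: -6987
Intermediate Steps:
Y = 6987 (Y = -½*(-13974) = 6987)
G(S) = S³
Y*G(-1) = 6987*(-1)³ = 6987*(-1) = -6987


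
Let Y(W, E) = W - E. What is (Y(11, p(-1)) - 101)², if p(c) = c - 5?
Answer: 7056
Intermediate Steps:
p(c) = -5 + c
(Y(11, p(-1)) - 101)² = ((11 - (-5 - 1)) - 101)² = ((11 - 1*(-6)) - 101)² = ((11 + 6) - 101)² = (17 - 101)² = (-84)² = 7056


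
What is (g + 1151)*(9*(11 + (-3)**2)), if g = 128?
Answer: 230220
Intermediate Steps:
(g + 1151)*(9*(11 + (-3)**2)) = (128 + 1151)*(9*(11 + (-3)**2)) = 1279*(9*(11 + 9)) = 1279*(9*20) = 1279*180 = 230220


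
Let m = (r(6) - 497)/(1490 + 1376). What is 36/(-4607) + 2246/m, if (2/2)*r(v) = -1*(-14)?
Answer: -29655442240/2225181 ≈ -13327.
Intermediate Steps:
r(v) = 14 (r(v) = -1*(-14) = 14)
m = -483/2866 (m = (14 - 497)/(1490 + 1376) = -483/2866 ≈ -0.16853)
36/(-4607) + 2246/m = 36/(-4607) + 2246/(-483/2866) = 36*(-1/4607) + 2246*(-2866/483) = -36/4607 - 6437036/483 = -29655442240/2225181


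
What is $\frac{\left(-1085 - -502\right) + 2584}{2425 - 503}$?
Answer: $\frac{2001}{1922} \approx 1.0411$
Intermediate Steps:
$\frac{\left(-1085 - -502\right) + 2584}{2425 - 503} = \frac{\left(-1085 + 502\right) + 2584}{1922} = \left(-583 + 2584\right) \frac{1}{1922} = 2001 \cdot \frac{1}{1922} = \frac{2001}{1922}$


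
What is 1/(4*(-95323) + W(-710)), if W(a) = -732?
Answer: -1/382024 ≈ -2.6176e-6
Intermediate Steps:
1/(4*(-95323) + W(-710)) = 1/(4*(-95323) - 732) = 1/(-381292 - 732) = 1/(-382024) = -1/382024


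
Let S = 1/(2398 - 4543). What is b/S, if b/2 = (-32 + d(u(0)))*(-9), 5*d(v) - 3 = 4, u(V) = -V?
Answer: -1181466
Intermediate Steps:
d(v) = 7/5 (d(v) = 3/5 + (1/5)*4 = 3/5 + 4/5 = 7/5)
b = 2754/5 (b = 2*((-32 + 7/5)*(-9)) = 2*(-153/5*(-9)) = 2*(1377/5) = 2754/5 ≈ 550.80)
S = -1/2145 (S = 1/(-2145) = -1/2145 ≈ -0.00046620)
b/S = 2754/(5*(-1/2145)) = (2754/5)*(-2145) = -1181466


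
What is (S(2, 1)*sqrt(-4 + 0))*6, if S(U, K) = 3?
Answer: 36*I ≈ 36.0*I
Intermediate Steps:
(S(2, 1)*sqrt(-4 + 0))*6 = (3*sqrt(-4 + 0))*6 = (3*sqrt(-4))*6 = (3*(2*I))*6 = (6*I)*6 = 36*I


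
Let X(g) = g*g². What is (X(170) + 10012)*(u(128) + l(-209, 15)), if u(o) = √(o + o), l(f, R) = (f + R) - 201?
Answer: -1865821548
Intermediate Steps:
l(f, R) = -201 + R + f (l(f, R) = (R + f) - 201 = -201 + R + f)
u(o) = √2*√o (u(o) = √(2*o) = √2*√o)
X(g) = g³
(X(170) + 10012)*(u(128) + l(-209, 15)) = (170³ + 10012)*(√2*√128 + (-201 + 15 - 209)) = (4913000 + 10012)*(√2*(8*√2) - 395) = 4923012*(16 - 395) = 4923012*(-379) = -1865821548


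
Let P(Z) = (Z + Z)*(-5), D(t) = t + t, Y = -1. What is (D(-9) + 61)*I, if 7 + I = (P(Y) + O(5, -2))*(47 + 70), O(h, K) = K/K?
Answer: 55040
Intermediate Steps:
D(t) = 2*t
O(h, K) = 1
P(Z) = -10*Z (P(Z) = (2*Z)*(-5) = -10*Z)
I = 1280 (I = -7 + (-10*(-1) + 1)*(47 + 70) = -7 + (10 + 1)*117 = -7 + 11*117 = -7 + 1287 = 1280)
(D(-9) + 61)*I = (2*(-9) + 61)*1280 = (-18 + 61)*1280 = 43*1280 = 55040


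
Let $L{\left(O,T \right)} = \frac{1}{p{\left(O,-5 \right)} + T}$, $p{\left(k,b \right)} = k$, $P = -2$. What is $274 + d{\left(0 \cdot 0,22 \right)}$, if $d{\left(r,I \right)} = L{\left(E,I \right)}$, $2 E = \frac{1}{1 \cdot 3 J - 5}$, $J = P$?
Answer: $\frac{132364}{483} \approx 274.05$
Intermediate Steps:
$J = -2$
$E = - \frac{1}{22}$ ($E = \frac{1}{2 \left(1 \cdot 3 \left(-2\right) - 5\right)} = \frac{1}{2 \left(3 \left(-2\right) - 5\right)} = \frac{1}{2 \left(-6 - 5\right)} = \frac{1}{2 \left(-11\right)} = \frac{1}{2} \left(- \frac{1}{11}\right) = - \frac{1}{22} \approx -0.045455$)
$L{\left(O,T \right)} = \frac{1}{O + T}$
$d{\left(r,I \right)} = \frac{1}{- \frac{1}{22} + I}$
$274 + d{\left(0 \cdot 0,22 \right)} = 274 + \frac{22}{-1 + 22 \cdot 22} = 274 + \frac{22}{-1 + 484} = 274 + \frac{22}{483} = \frac{132364}{483}$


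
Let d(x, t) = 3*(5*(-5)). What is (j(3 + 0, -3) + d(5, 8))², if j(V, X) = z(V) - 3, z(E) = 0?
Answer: 6084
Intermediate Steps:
j(V, X) = -3 (j(V, X) = 0 - 3 = -3)
d(x, t) = -75 (d(x, t) = 3*(-25) = -75)
(j(3 + 0, -3) + d(5, 8))² = (-3 - 75)² = (-78)² = 6084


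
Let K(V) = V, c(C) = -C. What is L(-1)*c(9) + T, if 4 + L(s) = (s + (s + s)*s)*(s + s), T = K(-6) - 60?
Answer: -12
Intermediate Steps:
T = -66 (T = -6 - 60 = -66)
L(s) = -4 + 2*s*(s + 2*s**2) (L(s) = -4 + (s + (s + s)*s)*(s + s) = -4 + (s + (2*s)*s)*(2*s) = -4 + (s + 2*s**2)*(2*s) = -4 + 2*s*(s + 2*s**2))
L(-1)*c(9) + T = (-4 + 2*(-1)**2 + 4*(-1)**3)*(-1*9) - 66 = (-4 + 2*1 + 4*(-1))*(-9) - 66 = (-4 + 2 - 4)*(-9) - 66 = -6*(-9) - 66 = 54 - 66 = -12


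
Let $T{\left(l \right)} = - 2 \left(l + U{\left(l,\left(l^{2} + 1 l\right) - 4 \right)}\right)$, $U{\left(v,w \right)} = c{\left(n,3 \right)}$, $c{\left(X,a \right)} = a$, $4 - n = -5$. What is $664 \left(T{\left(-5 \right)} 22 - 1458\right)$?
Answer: $-909680$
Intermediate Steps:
$n = 9$ ($n = 4 - -5 = 4 + 5 = 9$)
$U{\left(v,w \right)} = 3$
$T{\left(l \right)} = -6 - 2 l$ ($T{\left(l \right)} = - 2 \left(l + 3\right) = - 2 \left(3 + l\right) = -6 - 2 l$)
$664 \left(T{\left(-5 \right)} 22 - 1458\right) = 664 \left(\left(-6 - -10\right) 22 - 1458\right) = 664 \left(\left(-6 + 10\right) 22 - 1458\right) = 664 \left(4 \cdot 22 - 1458\right) = 664 \left(88 - 1458\right) = 664 \left(-1370\right) = -909680$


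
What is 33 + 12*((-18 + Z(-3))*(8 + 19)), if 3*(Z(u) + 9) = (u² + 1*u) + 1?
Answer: -7959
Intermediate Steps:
Z(u) = -26/3 + u/3 + u²/3 (Z(u) = -9 + ((u² + 1*u) + 1)/3 = -9 + ((u² + u) + 1)/3 = -9 + ((u + u²) + 1)/3 = -9 + (1 + u + u²)/3 = -9 + (⅓ + u/3 + u²/3) = -26/3 + u/3 + u²/3)
33 + 12*((-18 + Z(-3))*(8 + 19)) = 33 + 12*((-18 + (-26/3 + (⅓)*(-3) + (⅓)*(-3)²))*(8 + 19)) = 33 + 12*((-18 + (-26/3 - 1 + (⅓)*9))*27) = 33 + 12*((-18 + (-26/3 - 1 + 3))*27) = 33 + 12*((-18 - 20/3)*27) = 33 + 12*(-74/3*27) = 33 + 12*(-666) = 33 - 7992 = -7959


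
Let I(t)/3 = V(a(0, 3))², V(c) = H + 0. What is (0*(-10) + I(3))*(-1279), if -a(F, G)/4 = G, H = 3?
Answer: -34533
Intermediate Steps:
a(F, G) = -4*G
V(c) = 3 (V(c) = 3 + 0 = 3)
I(t) = 27 (I(t) = 3*3² = 3*9 = 27)
(0*(-10) + I(3))*(-1279) = (0*(-10) + 27)*(-1279) = (0 + 27)*(-1279) = 27*(-1279) = -34533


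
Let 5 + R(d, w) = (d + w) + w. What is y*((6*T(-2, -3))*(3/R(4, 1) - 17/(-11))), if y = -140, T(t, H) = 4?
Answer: -168000/11 ≈ -15273.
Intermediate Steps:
R(d, w) = -5 + d + 2*w (R(d, w) = -5 + ((d + w) + w) = -5 + (d + 2*w) = -5 + d + 2*w)
y*((6*T(-2, -3))*(3/R(4, 1) - 17/(-11))) = -140*6*4*(3/(-5 + 4 + 2*1) - 17/(-11)) = -3360*(3/(-5 + 4 + 2) - 17*(-1/11)) = -3360*(3/1 + 17/11) = -3360*(3*1 + 17/11) = -3360*(3 + 17/11) = -3360*50/11 = -140*1200/11 = -168000/11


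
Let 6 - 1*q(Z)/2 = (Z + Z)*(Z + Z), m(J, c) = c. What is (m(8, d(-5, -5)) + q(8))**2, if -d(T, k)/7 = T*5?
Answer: 105625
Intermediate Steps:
d(T, k) = -35*T (d(T, k) = -7*T*5 = -35*T)
q(Z) = 12 - 8*Z**2 (q(Z) = 12 - 2*(Z + Z)*(Z + Z) = 12 - 2*2*Z*2*Z = 12 - 8*Z**2)
(m(8, d(-5, -5)) + q(8))**2 = (-35*(-5) + (12 - 8*8**2))**2 = (175 + (12 - 8*64))**2 = (175 + (12 - 512))**2 = (175 - 500)**2 = (-325)**2 = 105625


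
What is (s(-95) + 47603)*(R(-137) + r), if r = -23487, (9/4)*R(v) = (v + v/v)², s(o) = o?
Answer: -2175850564/3 ≈ -7.2528e+8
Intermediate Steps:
R(v) = 4*(1 + v)²/9 (R(v) = 4*(v + v/v)²/9 = 4*(v + 1)²/9 = 4*(1 + v)²/9)
(s(-95) + 47603)*(R(-137) + r) = (-95 + 47603)*(4*(1 - 137)²/9 - 23487) = 47508*((4/9)*(-136)² - 23487) = 47508*((4/9)*18496 - 23487) = 47508*(73984/9 - 23487) = 47508*(-137399/9) = -2175850564/3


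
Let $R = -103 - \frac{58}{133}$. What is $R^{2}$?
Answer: $\frac{189255049}{17689} \approx 10699.0$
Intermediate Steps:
$R = - \frac{13757}{133}$ ($R = -103 - \frac{58}{133} = - \frac{13757}{133} \approx -103.44$)
$R^{2} = \left(- \frac{13757}{133}\right)^{2} = \frac{189255049}{17689}$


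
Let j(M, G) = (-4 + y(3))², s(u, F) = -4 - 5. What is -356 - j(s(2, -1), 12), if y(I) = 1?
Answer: -365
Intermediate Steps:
s(u, F) = -9
j(M, G) = 9 (j(M, G) = (-4 + 1)² = (-3)² = 9)
-356 - j(s(2, -1), 12) = -356 - 1*9 = -356 - 9 = -365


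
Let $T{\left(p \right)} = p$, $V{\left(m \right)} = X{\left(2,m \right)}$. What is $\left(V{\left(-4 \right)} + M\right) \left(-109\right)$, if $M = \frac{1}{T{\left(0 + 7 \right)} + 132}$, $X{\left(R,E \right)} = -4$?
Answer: $\frac{60495}{139} \approx 435.22$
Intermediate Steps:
$V{\left(m \right)} = -4$
$M = \frac{1}{139}$ ($M = \frac{1}{\left(0 + 7\right) + 132} = \frac{1}{7 + 132} = \frac{1}{139} \approx 0.0071942$)
$\left(V{\left(-4 \right)} + M\right) \left(-109\right) = \left(-4 + \frac{1}{139}\right) \left(-109\right) = \left(- \frac{555}{139}\right) \left(-109\right) = \frac{60495}{139}$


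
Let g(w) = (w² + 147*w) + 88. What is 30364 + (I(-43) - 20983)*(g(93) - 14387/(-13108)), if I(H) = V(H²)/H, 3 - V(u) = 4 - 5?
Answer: -265015158912707/563644 ≈ -4.7018e+8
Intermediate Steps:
V(u) = 4 (V(u) = 3 - (4 - 5) = 3 - 1*(-1) = 3 + 1 = 4)
I(H) = 4/H
g(w) = 88 + w² + 147*w
30364 + (I(-43) - 20983)*(g(93) - 14387/(-13108)) = 30364 + (4/(-43) - 20983)*((88 + 93² + 147*93) - 14387/(-13108)) = 30364 + (4*(-1/43) - 20983)*((88 + 8649 + 13671) - 14387*(-1/13108)) = 30364 + (-4/43 - 20983)*(22408 + 14387/13108) = 30364 - 902273/43*293738451/13108 = 30364 - 265032273399123/563644 = -265015158912707/563644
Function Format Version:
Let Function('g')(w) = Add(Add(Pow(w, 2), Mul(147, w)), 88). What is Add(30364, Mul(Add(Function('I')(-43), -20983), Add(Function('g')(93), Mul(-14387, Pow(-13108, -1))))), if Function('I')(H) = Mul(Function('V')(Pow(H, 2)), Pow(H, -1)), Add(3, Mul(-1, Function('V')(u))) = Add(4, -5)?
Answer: Rational(-265015158912707, 563644) ≈ -4.7018e+8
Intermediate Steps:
Function('V')(u) = 4 (Function('V')(u) = Add(3, Mul(-1, Add(4, -5))) = Add(3, Mul(-1, -1)) = Add(3, 1) = 4)
Function('I')(H) = Mul(4, Pow(H, -1))
Function('g')(w) = Add(88, Pow(w, 2), Mul(147, w))
Add(30364, Mul(Add(Function('I')(-43), -20983), Add(Function('g')(93), Mul(-14387, Pow(-13108, -1))))) = Add(30364, Mul(Add(Mul(4, Pow(-43, -1)), -20983), Add(Add(88, Pow(93, 2), Mul(147, 93)), Mul(-14387, Pow(-13108, -1))))) = Add(30364, Mul(Add(Mul(4, Rational(-1, 43)), -20983), Add(Add(88, 8649, 13671), Mul(-14387, Rational(-1, 13108))))) = Add(30364, Mul(Add(Rational(-4, 43), -20983), Add(22408, Rational(14387, 13108)))) = Add(30364, Mul(Rational(-902273, 43), Rational(293738451, 13108))) = Add(30364, Rational(-265032273399123, 563644)) = Rational(-265015158912707, 563644)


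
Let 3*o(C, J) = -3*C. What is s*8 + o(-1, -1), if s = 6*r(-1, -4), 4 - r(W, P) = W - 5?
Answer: 481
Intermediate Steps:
r(W, P) = 9 - W (r(W, P) = 4 - (W - 5) = 4 - (-5 + W) = 4 + (5 - W) = 9 - W)
o(C, J) = -C (o(C, J) = (-3*C)/3 = -C)
s = 60 (s = 6*(9 - 1*(-1)) = 6*(9 + 1) = 6*10 = 60)
s*8 + o(-1, -1) = 60*8 - 1*(-1) = 480 + 1 = 481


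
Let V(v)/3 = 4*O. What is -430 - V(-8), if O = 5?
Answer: -490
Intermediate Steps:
V(v) = 60 (V(v) = 3*(4*5) = 3*20 = 60)
-430 - V(-8) = -430 - 1*60 = -430 - 60 = -490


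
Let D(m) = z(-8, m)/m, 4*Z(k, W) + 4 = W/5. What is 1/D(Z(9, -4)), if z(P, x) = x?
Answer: 1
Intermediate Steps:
Z(k, W) = -1 + W/20 (Z(k, W) = -1 + (W/5)/4 = -1 + W/20)
D(m) = 1 (D(m) = m/m = 1)
1/D(Z(9, -4)) = 1/1 = 1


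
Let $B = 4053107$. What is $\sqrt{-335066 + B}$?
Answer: $\sqrt{3718041} \approx 1928.2$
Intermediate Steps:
$\sqrt{-335066 + B} = \sqrt{-335066 + 4053107} = \sqrt{3718041}$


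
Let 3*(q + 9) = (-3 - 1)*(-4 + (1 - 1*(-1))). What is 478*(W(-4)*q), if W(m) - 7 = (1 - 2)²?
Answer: -72656/3 ≈ -24219.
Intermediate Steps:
W(m) = 8 (W(m) = 7 + (1 - 2)² = 7 + (-1)² = 7 + 1 = 8)
q = -19/3 (q = -9 + ((-3 - 1)*(-4 + (1 - 1*(-1))))/3 = -9 + (-4*(-4 + (1 + 1)))/3 = -9 + (-4*(-4 + 2))/3 = -9 + (-4*(-2))/3 = -9 + (⅓)*8 = -9 + 8/3 = -19/3 ≈ -6.3333)
478*(W(-4)*q) = 478*(8*(-19/3)) = 478*(-152/3) = -72656/3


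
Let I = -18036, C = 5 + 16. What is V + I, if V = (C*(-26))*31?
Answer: -34962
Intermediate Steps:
C = 21
V = -16926 (V = (21*(-26))*31 = -546*31 = -16926)
V + I = -16926 - 18036 = -34962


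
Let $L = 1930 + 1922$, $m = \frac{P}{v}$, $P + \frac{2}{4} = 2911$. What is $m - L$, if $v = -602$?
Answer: $- \frac{4643629}{1204} \approx -3856.8$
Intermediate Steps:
$P = \frac{5821}{2}$ ($P = - \frac{1}{2} + 2911 = \frac{5821}{2} \approx 2910.5$)
$m = - \frac{5821}{1204}$ ($m = \frac{5821}{2 \left(-602\right)} = \frac{5821}{2} \left(- \frac{1}{602}\right) = - \frac{5821}{1204} \approx -4.8347$)
$L = 3852$
$m - L = - \frac{5821}{1204} - 3852 = - \frac{4643629}{1204}$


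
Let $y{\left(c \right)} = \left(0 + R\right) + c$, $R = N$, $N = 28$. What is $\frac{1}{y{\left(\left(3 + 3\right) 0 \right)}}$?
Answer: $\frac{1}{28} \approx 0.035714$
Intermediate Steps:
$R = 28$
$y{\left(c \right)} = 28 + c$ ($y{\left(c \right)} = \left(0 + 28\right) + c = 28 + c$)
$\frac{1}{y{\left(\left(3 + 3\right) 0 \right)}} = \frac{1}{28 + \left(3 + 3\right) 0} = \frac{1}{28 + 6 \cdot 0} = \frac{1}{28 + 0} = \frac{1}{28}$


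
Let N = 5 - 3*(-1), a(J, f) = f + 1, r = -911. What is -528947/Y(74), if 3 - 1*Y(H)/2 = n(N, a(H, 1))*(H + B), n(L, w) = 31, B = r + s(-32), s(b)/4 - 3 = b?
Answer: -528947/59092 ≈ -8.9512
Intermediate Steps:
s(b) = 12 + 4*b
a(J, f) = 1 + f
N = 8 (N = 5 + 3 = 8)
B = -1027 (B = -911 + (12 + 4*(-32)) = -911 + (12 - 128) = -911 - 116 = -1027)
Y(H) = 63680 - 62*H (Y(H) = 6 - 62*(H - 1027) = 6 - 62*(-1027 + H) = 6 - 2*(-31837 + 31*H) = 6 + (63674 - 62*H) = 63680 - 62*H)
-528947/Y(74) = -528947/(63680 - 62*74) = -528947/(63680 - 4588) = -528947/59092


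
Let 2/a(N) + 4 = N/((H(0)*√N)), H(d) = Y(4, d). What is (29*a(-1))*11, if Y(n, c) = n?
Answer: -40832/257 - 2552*I/257 ≈ -158.88 - 9.93*I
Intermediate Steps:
H(d) = 4
a(N) = 2/(-4 + √N/4) (a(N) = 2/(-4 + N/((4*√N))) = 2/(-4 + N*(1/(4*√N))) = 2/(-4 + √N/4))
(29*a(-1))*11 = (29*(8*√(-1)/(-1 - 16*I)))*11 = (29*(8*I/(-1 - 16*I)))*11 = (29*(8*I*((-1 + 16*I)/257)))*11 = (29*(8*I*(-1 + 16*I)/257))*11 = (232*I*(-1 + 16*I)/257)*11 = 2552*I*(-1 + 16*I)/257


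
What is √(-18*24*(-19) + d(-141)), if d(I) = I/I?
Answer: √8209 ≈ 90.604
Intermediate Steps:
d(I) = 1
√(-18*24*(-19) + d(-141)) = √(-18*24*(-19) + 1) = √(-432*(-19) + 1) = √(8208 + 1) = √8209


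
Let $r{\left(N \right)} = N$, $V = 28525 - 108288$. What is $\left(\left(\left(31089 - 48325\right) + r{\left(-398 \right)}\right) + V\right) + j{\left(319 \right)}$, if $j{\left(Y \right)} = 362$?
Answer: $-97035$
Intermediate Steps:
$V = -79763$
$\left(\left(\left(31089 - 48325\right) + r{\left(-398 \right)}\right) + V\right) + j{\left(319 \right)} = \left(\left(\left(31089 - 48325\right) - 398\right) - 79763\right) + 362 = \left(\left(-17236 - 398\right) - 79763\right) + 362 = \left(-17634 - 79763\right) + 362 = -97397 + 362 = -97035$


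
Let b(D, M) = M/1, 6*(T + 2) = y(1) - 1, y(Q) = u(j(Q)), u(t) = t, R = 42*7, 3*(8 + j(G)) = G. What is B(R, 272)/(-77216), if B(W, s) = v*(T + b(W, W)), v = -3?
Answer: 2615/231648 ≈ 0.011289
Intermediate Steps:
j(G) = -8 + G/3
R = 294
y(Q) = -8 + Q/3
T = -31/9 (T = -2 + ((-8 + (1/3)*1) - 1)/6 = -2 + ((-8 + 1/3) - 1)/6 = -2 + (-23/3 - 1)/6 = -2 + (1/6)*(-26/3) = -2 - 13/9 = -31/9 ≈ -3.4444)
b(D, M) = M (b(D, M) = M*1 = M)
B(W, s) = 31/3 - 3*W (B(W, s) = -3*(-31/9 + W) = 31/3 - 3*W)
B(R, 272)/(-77216) = (31/3 - 3*294)/(-77216) = (31/3 - 882)*(-1/77216) = -2615/3*(-1/77216) = 2615/231648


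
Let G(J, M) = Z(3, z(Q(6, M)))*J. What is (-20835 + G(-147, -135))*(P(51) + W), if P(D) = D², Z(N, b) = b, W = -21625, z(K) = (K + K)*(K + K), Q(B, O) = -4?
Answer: 575342832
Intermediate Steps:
z(K) = 4*K² (z(K) = (2*K)*(2*K) = 4*K²)
G(J, M) = 64*J (G(J, M) = (4*(-4)²)*J = (4*16)*J = 64*J)
(-20835 + G(-147, -135))*(P(51) + W) = (-20835 + 64*(-147))*(51² - 21625) = (-20835 - 9408)*(2601 - 21625) = -30243*(-19024) = 575342832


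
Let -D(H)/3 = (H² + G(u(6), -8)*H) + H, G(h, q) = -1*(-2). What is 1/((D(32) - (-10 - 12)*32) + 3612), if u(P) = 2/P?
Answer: 1/956 ≈ 0.0010460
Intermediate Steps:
G(h, q) = 2
D(H) = -9*H - 3*H² (D(H) = -3*((H² + 2*H) + H) = -3*(H² + 3*H) = -9*H - 3*H²)
1/((D(32) - (-10 - 12)*32) + 3612) = 1/((-3*32*(3 + 32) - (-10 - 12)*32) + 3612) = 1/((-3*32*35 - (-22)*32) + 3612) = 1/((-3360 - 1*(-704)) + 3612) = 1/((-3360 + 704) + 3612) = 1/(-2656 + 3612) = 1/956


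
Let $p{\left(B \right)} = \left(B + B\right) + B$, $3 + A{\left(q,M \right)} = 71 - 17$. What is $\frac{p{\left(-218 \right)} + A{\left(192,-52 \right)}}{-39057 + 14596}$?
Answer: $\frac{603}{24461} \approx 0.024651$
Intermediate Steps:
$A{\left(q,M \right)} = 51$ ($A{\left(q,M \right)} = -3 + \left(71 - 17\right) = -3 + 54 = 51$)
$p{\left(B \right)} = 3 B$ ($p{\left(B \right)} = 2 B + B = 3 B$)
$\frac{p{\left(-218 \right)} + A{\left(192,-52 \right)}}{-39057 + 14596} = \frac{3 \left(-218\right) + 51}{-39057 + 14596} = \frac{-654 + 51}{-24461} = \left(-603\right) \left(- \frac{1}{24461}\right) = \frac{603}{24461}$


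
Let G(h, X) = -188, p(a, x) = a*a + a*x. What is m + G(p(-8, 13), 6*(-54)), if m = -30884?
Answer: -31072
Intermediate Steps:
p(a, x) = a² + a*x
m + G(p(-8, 13), 6*(-54)) = -30884 - 188 = -31072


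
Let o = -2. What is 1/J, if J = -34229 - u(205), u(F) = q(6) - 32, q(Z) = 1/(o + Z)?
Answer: -4/136789 ≈ -2.9242e-5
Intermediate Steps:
q(Z) = 1/(-2 + Z)
u(F) = -127/4 (u(F) = 1/(-2 + 6) - 32 = 1/4 - 32 = ¼ - 32 = -127/4)
J = -136789/4 (J = -34229 - 1*(-127/4) = -34229 + 127/4 = -136789/4 ≈ -34197.)
1/J = 1/(-136789/4) = -4/136789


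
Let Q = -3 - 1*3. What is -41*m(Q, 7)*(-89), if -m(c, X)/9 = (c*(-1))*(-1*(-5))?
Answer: -985230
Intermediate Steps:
Q = -6 (Q = -3 - 3 = -6)
m(c, X) = 45*c (m(c, X) = -9*c*(-1)*(-1*(-5)) = -9*(-c)*5 = -(-45)*c = 45*c)
-41*m(Q, 7)*(-89) = -1845*(-6)*(-89) = -41*(-270)*(-89) = 11070*(-89) = -985230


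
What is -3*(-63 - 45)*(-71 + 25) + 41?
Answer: -14863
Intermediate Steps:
-3*(-63 - 45)*(-71 + 25) + 41 = -(-324)*(-46) + 41 = -3*4968 + 41 = -14904 + 41 = -14863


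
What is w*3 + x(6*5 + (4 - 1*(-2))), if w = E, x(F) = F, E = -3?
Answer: 27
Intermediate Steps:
w = -3
w*3 + x(6*5 + (4 - 1*(-2))) = -3*3 + (6*5 + (4 - 1*(-2))) = -9 + (30 + (4 + 2)) = -9 + (30 + 6) = -9 + 36 = 27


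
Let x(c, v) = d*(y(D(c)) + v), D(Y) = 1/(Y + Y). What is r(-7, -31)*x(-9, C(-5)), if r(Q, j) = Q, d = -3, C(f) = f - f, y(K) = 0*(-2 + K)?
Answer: 0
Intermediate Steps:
D(Y) = 1/(2*Y)
y(K) = 0
C(f) = 0
x(c, v) = -3*v (x(c, v) = -3*(0 + v) = -3*v)
r(-7, -31)*x(-9, C(-5)) = -(-21)*0 = -7*0 = 0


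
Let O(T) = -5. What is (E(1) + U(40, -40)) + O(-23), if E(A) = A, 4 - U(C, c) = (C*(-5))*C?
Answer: 8000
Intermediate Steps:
U(C, c) = 4 + 5*C² (U(C, c) = 4 - C*(-5)*C = 4 - (-5*C)*C = 4 - (-5)*C² = 4 + 5*C²)
(E(1) + U(40, -40)) + O(-23) = (1 + (4 + 5*40²)) - 5 = (1 + (4 + 5*1600)) - 5 = (1 + (4 + 8000)) - 5 = (1 + 8004) - 5 = 8005 - 5 = 8000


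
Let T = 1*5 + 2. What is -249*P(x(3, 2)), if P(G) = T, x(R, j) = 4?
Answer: -1743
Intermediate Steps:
T = 7 (T = 5 + 2 = 7)
P(G) = 7
-249*P(x(3, 2)) = -249*7 = -1743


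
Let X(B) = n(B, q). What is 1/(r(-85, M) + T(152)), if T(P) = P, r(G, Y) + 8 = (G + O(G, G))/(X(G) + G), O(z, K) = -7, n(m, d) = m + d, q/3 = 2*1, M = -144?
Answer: 41/5927 ≈ 0.0069175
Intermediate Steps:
q = 6 (q = 3*(2*1) = 3*2 = 6)
n(m, d) = d + m
X(B) = 6 + B
r(G, Y) = -8 + (-7 + G)/(6 + 2*G) (r(G, Y) = -8 + (G - 7)/((6 + G) + G) = -8 + (-7 + G)/(6 + 2*G))
1/(r(-85, M) + T(152)) = 1/(5*(-11 - 3*(-85))/(2*(3 - 85)) + 152) = 1/((5/2)*(-11 + 255)/(-82) + 152) = 1/((5/2)*(-1/82)*244 + 152) = 1/(-305/41 + 152) = 1/(5927/41) = 41/5927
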